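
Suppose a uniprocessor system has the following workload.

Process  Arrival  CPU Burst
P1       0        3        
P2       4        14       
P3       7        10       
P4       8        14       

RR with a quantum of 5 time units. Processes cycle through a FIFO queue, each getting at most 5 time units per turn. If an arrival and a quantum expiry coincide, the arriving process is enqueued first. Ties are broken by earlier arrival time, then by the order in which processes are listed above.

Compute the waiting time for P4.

20

Timeline: | P1 0-3 | idle 3-4 | P2 4-9 | P3 9-14 | P4 14-19 | P2 19-24 | P3 24-29 | P4 29-34 | P2 34-38 | P4 38-42 |
Completion: P1=3  P2=38  P3=29  P4=42
Waiting(P4) = turnaround − burst = 34 − 14 = 20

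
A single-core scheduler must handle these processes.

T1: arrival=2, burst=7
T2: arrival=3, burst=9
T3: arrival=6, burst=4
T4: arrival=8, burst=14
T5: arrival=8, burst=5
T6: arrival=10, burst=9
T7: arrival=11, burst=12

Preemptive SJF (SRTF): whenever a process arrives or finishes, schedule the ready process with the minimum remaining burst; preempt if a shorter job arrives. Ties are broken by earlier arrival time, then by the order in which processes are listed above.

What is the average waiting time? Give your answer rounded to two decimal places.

Timeline: | idle 0-2 | T1 2-9 | T3 9-13 | T5 13-18 | T2 18-27 | T6 27-36 | T7 36-48 | T4 48-62 |
Completion: T1=9  T2=27  T3=13  T4=62  T5=18  T6=36  T7=48
Waiting times: T1=0, T2=15, T3=3, T4=40, T5=5, T6=17, T7=25
Average waiting = (0+15+3+40+5+17+25) / 7 = 105/7 = 15.00

15.00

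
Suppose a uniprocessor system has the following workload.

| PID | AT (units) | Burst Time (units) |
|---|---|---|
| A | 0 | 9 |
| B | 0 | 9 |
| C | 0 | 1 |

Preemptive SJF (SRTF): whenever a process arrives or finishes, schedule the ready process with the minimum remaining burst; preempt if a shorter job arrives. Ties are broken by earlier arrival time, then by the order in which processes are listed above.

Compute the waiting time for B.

10

Timeline: | C 0-1 | A 1-10 | B 10-19 |
Completion: A=10  B=19  C=1
Turnaround (C−A): A=10  B=19  C=1
Waiting(B) = turnaround − burst = 19 − 9 = 10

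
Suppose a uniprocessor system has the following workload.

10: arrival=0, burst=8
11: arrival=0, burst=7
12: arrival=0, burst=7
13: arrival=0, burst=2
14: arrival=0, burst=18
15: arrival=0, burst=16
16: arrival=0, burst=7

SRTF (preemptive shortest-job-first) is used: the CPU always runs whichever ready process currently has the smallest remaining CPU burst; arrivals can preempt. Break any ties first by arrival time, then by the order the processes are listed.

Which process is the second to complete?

Schedule: | 13 0-2 | 11 2-9 | 12 9-16 | 16 16-23 | 10 23-31 | 15 31-47 | 14 47-65 |
Completion: 10=31  11=9  12=16  13=2  14=65  15=47  16=23
Turnaround (C−A): 10=31  11=9  12=16  13=2  14=65  15=47  16=23
Finish order: 13 → 11 → 12 → 16 → 10 → 15 → 14

11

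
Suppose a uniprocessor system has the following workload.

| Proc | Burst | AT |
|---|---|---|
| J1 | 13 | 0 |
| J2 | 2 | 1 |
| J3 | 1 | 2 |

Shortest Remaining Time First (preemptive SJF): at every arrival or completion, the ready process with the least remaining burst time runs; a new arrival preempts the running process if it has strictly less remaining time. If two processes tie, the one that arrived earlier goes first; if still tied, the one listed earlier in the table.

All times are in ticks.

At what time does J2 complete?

3

Gantt: | J1 0-1 | J2 1-3 | J3 3-4 | J1 4-16 |
Completion: J1=16  J2=3  J3=4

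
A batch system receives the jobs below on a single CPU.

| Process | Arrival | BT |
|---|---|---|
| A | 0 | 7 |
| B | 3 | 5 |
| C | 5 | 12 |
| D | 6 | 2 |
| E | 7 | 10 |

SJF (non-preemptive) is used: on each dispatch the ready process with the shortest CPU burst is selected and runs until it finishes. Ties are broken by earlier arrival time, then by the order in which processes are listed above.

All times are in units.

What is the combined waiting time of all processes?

33

Gantt: | A 0-7 | D 7-9 | B 9-14 | E 14-24 | C 24-36 |
Completion: A=7  B=14  C=36  D=9  E=24
Waiting = turnaround − burst: A=0, B=6, C=19, D=1, E=7
Total waiting = 0 + 6 + 19 + 1 + 7 = 33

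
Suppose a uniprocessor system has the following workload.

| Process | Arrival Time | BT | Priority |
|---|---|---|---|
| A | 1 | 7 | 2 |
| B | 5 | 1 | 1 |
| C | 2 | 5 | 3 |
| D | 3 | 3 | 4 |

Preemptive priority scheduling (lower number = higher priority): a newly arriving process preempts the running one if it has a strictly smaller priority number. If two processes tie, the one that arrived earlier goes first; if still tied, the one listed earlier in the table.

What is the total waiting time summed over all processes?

Gantt: | idle 0-1 | A 1-5 | B 5-6 | A 6-9 | C 9-14 | D 14-17 |
Completion: A=9  B=6  C=14  D=17
Turnaround (C−A): A=8  B=1  C=12  D=14
Waiting = turnaround − burst: A=1, B=0, C=7, D=11
Total waiting = 1 + 0 + 7 + 11 = 19

19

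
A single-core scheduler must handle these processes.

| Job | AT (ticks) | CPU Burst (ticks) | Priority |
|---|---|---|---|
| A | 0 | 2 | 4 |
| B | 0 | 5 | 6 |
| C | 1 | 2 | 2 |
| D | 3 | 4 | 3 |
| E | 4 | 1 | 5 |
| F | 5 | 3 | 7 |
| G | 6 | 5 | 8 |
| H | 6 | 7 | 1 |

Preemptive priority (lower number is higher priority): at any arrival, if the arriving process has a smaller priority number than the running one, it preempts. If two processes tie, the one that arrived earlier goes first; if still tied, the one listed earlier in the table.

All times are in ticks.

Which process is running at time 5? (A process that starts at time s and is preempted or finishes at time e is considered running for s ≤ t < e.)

Gantt: | A 0-1 | C 1-3 | D 3-6 | H 6-13 | D 13-14 | A 14-15 | E 15-16 | B 16-21 | F 21-24 | G 24-29 |
Completion: A=15  B=21  C=3  D=14  E=16  F=24  G=29  H=13
Turnaround (C−A): A=15  B=21  C=2  D=11  E=12  F=19  G=23  H=7

D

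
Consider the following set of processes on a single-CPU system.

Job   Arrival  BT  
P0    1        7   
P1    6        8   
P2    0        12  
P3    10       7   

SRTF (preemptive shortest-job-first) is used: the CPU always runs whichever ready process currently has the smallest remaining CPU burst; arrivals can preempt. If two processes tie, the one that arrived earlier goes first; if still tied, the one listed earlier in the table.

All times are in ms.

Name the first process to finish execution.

Timeline: | P2 0-1 | P0 1-8 | P1 8-16 | P3 16-23 | P2 23-34 |
Completion: P0=8  P1=16  P2=34  P3=23
Finish order: P0 → P1 → P3 → P2

P0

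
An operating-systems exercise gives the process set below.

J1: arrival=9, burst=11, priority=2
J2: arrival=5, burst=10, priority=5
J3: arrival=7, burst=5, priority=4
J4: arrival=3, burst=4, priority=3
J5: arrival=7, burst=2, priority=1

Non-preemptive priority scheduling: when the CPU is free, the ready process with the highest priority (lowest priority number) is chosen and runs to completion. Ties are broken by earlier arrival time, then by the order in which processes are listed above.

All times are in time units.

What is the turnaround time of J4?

Timeline: | idle 0-3 | J4 3-7 | J5 7-9 | J1 9-20 | J3 20-25 | J2 25-35 |
Completion: J1=20  J2=35  J3=25  J4=7  J5=9
Turnaround (C−A): J1=11  J2=30  J3=18  J4=4  J5=2
Turnaround(J4) = completion − arrival = 7 − 3 = 4

4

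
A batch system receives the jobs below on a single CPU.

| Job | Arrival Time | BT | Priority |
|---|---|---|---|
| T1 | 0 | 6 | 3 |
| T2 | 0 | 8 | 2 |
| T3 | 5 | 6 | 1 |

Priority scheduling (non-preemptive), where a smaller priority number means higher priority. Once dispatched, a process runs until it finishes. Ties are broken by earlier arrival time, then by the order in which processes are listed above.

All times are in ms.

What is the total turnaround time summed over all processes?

Schedule: | T2 0-8 | T3 8-14 | T1 14-20 |
Completion: T1=20  T2=8  T3=14
Turnaround (C−A): T1=20  T2=8  T3=9
Turnaround = completion − arrival: T1=20, T2=8, T3=9
Total turnaround = 20 + 8 + 9 = 37

37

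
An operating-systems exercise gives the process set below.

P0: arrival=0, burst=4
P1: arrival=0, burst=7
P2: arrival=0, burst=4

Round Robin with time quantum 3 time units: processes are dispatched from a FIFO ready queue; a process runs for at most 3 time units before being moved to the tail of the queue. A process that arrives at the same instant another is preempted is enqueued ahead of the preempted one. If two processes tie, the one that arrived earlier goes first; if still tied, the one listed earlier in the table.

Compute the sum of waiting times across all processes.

24

Gantt: | P0 0-3 | P1 3-6 | P2 6-9 | P0 9-10 | P1 10-13 | P2 13-14 | P1 14-15 |
Completion: P0=10  P1=15  P2=14
Waiting = turnaround − burst: P0=6, P1=8, P2=10
Total waiting = 6 + 8 + 10 = 24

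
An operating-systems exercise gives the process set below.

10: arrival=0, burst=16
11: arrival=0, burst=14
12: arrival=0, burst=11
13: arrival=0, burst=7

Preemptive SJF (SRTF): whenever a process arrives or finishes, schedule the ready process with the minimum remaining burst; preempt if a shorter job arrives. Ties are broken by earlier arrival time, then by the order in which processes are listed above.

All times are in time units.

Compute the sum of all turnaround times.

105

Timeline: | 13 0-7 | 12 7-18 | 11 18-32 | 10 32-48 |
Completion: 10=48  11=32  12=18  13=7
Turnaround (C−A): 10=48  11=32  12=18  13=7
Turnaround = completion − arrival: 10=48, 11=32, 12=18, 13=7
Total turnaround = 48 + 32 + 18 + 7 = 105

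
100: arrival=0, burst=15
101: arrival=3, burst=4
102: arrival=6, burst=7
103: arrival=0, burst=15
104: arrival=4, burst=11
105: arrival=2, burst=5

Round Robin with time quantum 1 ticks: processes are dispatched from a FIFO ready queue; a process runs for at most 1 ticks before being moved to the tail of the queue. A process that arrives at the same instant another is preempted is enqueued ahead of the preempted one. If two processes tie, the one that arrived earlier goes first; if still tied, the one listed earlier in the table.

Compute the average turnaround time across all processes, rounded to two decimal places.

40.33

Schedule: | 100 0-1 | 103 1-2 | 100 2-3 | 105 3-4 | 103 4-5 | 101 5-6 | 100 6-7 | 104 7-8 | 105 8-9 | 103 9-10 | 102 10-11 | 101 11-12 | 100 12-13 | 104 13-14 | 105 14-15 | 103 15-16 | 102 16-17 | 101 17-18 | 100 18-19 | 104 19-20 | 105 20-21 | 103 21-22 | 102 22-23 | 101 23-24 | 100 24-25 | 104 25-26 | 105 26-27 | 103 27-28 | 102 28-29 | 100 29-30 | 104 30-31 | 103 31-32 | 102 32-33 | 100 33-34 | 104 34-35 | 103 35-36 | 102 36-37 | 100 37-38 | 104 38-39 | 103 39-40 | 102 40-41 | 100 41-42 | 104 42-43 | 103 43-44 | 100 44-45 | 104 45-46 | 103 46-47 | 100 47-48 | 104 48-49 | 103 49-50 | 100 50-51 | 104 51-52 | 103 52-53 | 100 53-54 | 103 54-55 | 100 55-56 | 103 56-57 |
Completion: 100=56  101=24  102=41  103=57  104=52  105=27
Turnaround (C−A): 100=56  101=21  102=35  103=57  104=48  105=25
Turnaround times: 100=56, 101=21, 102=35, 103=57, 104=48, 105=25
Average turnaround = (56+21+35+57+48+25) / 6 = 242/6 = 40.33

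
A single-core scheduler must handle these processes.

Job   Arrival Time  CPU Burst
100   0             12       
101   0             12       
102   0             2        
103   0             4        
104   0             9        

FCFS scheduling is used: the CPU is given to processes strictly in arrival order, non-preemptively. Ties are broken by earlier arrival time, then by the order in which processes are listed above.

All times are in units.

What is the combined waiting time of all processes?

92

Gantt: | 100 0-12 | 101 12-24 | 102 24-26 | 103 26-30 | 104 30-39 |
Completion: 100=12  101=24  102=26  103=30  104=39
Turnaround (C−A): 100=12  101=24  102=26  103=30  104=39
Waiting = turnaround − burst: 100=0, 101=12, 102=24, 103=26, 104=30
Total waiting = 0 + 12 + 24 + 26 + 30 = 92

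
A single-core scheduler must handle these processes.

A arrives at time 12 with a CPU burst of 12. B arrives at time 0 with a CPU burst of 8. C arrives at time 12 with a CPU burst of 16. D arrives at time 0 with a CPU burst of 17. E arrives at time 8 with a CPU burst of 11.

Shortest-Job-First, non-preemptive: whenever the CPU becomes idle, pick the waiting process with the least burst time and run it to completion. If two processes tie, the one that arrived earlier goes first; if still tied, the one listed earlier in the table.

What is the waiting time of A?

Gantt: | B 0-8 | E 8-19 | A 19-31 | C 31-47 | D 47-64 |
Completion: A=31  B=8  C=47  D=64  E=19
Turnaround (C−A): A=19  B=8  C=35  D=64  E=11
Waiting(A) = turnaround − burst = 19 − 12 = 7

7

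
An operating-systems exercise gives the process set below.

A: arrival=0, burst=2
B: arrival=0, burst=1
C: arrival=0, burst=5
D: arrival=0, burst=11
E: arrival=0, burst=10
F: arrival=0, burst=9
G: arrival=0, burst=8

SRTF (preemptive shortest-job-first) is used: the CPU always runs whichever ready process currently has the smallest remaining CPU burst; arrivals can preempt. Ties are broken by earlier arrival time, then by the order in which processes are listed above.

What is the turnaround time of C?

Schedule: | B 0-1 | A 1-3 | C 3-8 | G 8-16 | F 16-25 | E 25-35 | D 35-46 |
Completion: A=3  B=1  C=8  D=46  E=35  F=25  G=16
Turnaround (C−A): A=3  B=1  C=8  D=46  E=35  F=25  G=16
Turnaround(C) = completion − arrival = 8 − 0 = 8

8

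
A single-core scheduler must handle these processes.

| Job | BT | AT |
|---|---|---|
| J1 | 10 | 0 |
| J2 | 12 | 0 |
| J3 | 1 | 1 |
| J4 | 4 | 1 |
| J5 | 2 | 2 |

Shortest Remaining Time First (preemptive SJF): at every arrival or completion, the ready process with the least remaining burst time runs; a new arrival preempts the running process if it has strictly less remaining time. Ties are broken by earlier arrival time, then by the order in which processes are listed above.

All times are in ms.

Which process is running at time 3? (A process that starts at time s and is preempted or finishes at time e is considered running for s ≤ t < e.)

J5

Timeline: | J1 0-1 | J3 1-2 | J5 2-4 | J4 4-8 | J1 8-17 | J2 17-29 |
Completion: J1=17  J2=29  J3=2  J4=8  J5=4
Turnaround (C−A): J1=17  J2=29  J3=1  J4=7  J5=2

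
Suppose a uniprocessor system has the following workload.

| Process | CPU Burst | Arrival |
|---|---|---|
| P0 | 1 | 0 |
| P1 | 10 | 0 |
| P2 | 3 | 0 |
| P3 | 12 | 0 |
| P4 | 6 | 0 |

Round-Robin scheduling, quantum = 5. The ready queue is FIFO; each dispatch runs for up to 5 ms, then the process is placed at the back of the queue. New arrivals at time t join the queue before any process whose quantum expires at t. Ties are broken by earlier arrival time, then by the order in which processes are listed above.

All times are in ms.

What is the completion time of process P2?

Gantt: | P0 0-1 | P1 1-6 | P2 6-9 | P3 9-14 | P4 14-19 | P1 19-24 | P3 24-29 | P4 29-30 | P3 30-32 |
Completion: P0=1  P1=24  P2=9  P3=32  P4=30

9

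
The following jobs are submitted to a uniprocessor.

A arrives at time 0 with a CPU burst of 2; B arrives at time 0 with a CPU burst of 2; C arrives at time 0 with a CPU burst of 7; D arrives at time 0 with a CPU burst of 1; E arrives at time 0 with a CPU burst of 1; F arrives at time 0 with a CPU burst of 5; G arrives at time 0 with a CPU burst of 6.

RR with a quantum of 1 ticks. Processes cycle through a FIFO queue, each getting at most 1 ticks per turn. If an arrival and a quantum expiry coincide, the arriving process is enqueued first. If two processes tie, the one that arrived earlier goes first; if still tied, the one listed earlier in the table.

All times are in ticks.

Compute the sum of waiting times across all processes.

69

Timeline: | A 0-1 | B 1-2 | C 2-3 | D 3-4 | E 4-5 | F 5-6 | G 6-7 | A 7-8 | B 8-9 | C 9-10 | F 10-11 | G 11-12 | C 12-13 | F 13-14 | G 14-15 | C 15-16 | F 16-17 | G 17-18 | C 18-19 | F 19-20 | G 20-21 | C 21-22 | G 22-23 | C 23-24 |
Completion: A=8  B=9  C=24  D=4  E=5  F=20  G=23
Turnaround (C−A): A=8  B=9  C=24  D=4  E=5  F=20  G=23
Waiting = turnaround − burst: A=6, B=7, C=17, D=3, E=4, F=15, G=17
Total waiting = 6 + 7 + 17 + 3 + 4 + 15 + 17 = 69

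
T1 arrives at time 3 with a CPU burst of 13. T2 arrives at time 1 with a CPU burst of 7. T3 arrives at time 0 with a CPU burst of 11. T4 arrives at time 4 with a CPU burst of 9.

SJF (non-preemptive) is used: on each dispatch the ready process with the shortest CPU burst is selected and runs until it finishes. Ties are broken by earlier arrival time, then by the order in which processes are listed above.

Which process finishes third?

T4

Gantt: | T3 0-11 | T2 11-18 | T4 18-27 | T1 27-40 |
Completion: T1=40  T2=18  T3=11  T4=27
Finish order: T3 → T2 → T4 → T1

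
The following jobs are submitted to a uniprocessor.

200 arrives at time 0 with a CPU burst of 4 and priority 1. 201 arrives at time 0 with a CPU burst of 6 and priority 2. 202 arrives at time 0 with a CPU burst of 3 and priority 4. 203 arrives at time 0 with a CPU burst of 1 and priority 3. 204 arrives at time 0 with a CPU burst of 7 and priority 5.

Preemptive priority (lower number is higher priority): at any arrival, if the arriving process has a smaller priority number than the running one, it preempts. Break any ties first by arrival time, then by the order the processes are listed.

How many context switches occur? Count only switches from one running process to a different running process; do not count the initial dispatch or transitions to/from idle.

4

Schedule: | 200 0-4 | 201 4-10 | 203 10-11 | 202 11-14 | 204 14-21 |
Completion: 200=4  201=10  202=14  203=11  204=21
Turnaround (C−A): 200=4  201=10  202=14  203=11  204=21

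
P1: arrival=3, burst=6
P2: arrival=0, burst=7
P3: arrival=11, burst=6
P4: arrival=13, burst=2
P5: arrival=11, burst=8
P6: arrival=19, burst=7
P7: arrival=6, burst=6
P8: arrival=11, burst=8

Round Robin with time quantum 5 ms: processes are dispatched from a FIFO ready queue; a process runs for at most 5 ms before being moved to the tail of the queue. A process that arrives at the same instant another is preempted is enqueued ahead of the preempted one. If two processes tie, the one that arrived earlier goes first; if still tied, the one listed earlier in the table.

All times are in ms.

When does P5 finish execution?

Timeline: | P2 0-5 | P1 5-10 | P2 10-12 | P7 12-17 | P1 17-18 | P3 18-23 | P5 23-28 | P8 28-33 | P4 33-35 | P7 35-36 | P6 36-41 | P3 41-42 | P5 42-45 | P8 45-48 | P6 48-50 |
Completion: P1=18  P2=12  P3=42  P4=35  P5=45  P6=50  P7=36  P8=48
Turnaround (C−A): P1=15  P2=12  P3=31  P4=22  P5=34  P6=31  P7=30  P8=37

45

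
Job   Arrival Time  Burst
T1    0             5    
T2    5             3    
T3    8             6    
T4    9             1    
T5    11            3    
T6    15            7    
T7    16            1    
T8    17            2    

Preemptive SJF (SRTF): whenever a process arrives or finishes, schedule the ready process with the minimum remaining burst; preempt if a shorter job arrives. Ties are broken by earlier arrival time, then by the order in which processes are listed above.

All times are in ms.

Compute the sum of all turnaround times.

Timeline: | T1 0-5 | T2 5-8 | T3 8-9 | T4 9-10 | T3 10-11 | T5 11-14 | T3 14-16 | T7 16-17 | T3 17-19 | T8 19-21 | T6 21-28 |
Completion: T1=5  T2=8  T3=19  T4=10  T5=14  T6=28  T7=17  T8=21
Turnaround (C−A): T1=5  T2=3  T3=11  T4=1  T5=3  T6=13  T7=1  T8=4
Turnaround = completion − arrival: T1=5, T2=3, T3=11, T4=1, T5=3, T6=13, T7=1, T8=4
Total turnaround = 5 + 3 + 11 + 1 + 3 + 13 + 1 + 4 = 41

41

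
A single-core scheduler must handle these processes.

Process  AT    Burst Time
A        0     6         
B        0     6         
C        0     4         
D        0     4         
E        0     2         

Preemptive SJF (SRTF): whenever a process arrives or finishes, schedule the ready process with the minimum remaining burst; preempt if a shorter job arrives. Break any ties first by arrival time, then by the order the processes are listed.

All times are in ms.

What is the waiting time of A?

Schedule: | E 0-2 | C 2-6 | D 6-10 | A 10-16 | B 16-22 |
Completion: A=16  B=22  C=6  D=10  E=2
Turnaround (C−A): A=16  B=22  C=6  D=10  E=2
Waiting(A) = turnaround − burst = 16 − 6 = 10

10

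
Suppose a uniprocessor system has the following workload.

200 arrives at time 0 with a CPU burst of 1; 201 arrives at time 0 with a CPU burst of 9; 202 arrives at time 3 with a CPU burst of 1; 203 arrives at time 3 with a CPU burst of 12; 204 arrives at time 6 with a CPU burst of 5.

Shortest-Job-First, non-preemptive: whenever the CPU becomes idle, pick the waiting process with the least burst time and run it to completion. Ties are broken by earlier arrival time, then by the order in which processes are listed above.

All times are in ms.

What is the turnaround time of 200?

1

Gantt: | 200 0-1 | 201 1-10 | 202 10-11 | 204 11-16 | 203 16-28 |
Completion: 200=1  201=10  202=11  203=28  204=16
Turnaround(200) = completion − arrival = 1 − 0 = 1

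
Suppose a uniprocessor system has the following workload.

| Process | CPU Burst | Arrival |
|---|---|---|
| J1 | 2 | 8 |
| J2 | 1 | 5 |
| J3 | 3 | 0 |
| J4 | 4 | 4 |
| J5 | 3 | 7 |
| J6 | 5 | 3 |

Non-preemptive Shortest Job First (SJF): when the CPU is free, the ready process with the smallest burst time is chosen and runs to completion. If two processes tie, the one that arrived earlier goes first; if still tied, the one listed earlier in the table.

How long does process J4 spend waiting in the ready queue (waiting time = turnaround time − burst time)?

10

Timeline: | J3 0-3 | J6 3-8 | J2 8-9 | J1 9-11 | J5 11-14 | J4 14-18 |
Completion: J1=11  J2=9  J3=3  J4=18  J5=14  J6=8
Turnaround (C−A): J1=3  J2=4  J3=3  J4=14  J5=7  J6=5
Waiting(J4) = turnaround − burst = 14 − 4 = 10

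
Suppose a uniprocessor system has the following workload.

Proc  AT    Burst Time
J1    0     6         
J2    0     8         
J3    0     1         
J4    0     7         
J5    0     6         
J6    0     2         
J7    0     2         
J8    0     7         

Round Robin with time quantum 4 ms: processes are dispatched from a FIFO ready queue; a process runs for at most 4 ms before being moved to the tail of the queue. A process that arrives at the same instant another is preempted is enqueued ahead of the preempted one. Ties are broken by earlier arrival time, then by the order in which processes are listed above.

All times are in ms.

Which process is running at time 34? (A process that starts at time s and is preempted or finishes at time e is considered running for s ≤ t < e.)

J5

Timeline: | J1 0-4 | J2 4-8 | J3 8-9 | J4 9-13 | J5 13-17 | J6 17-19 | J7 19-21 | J8 21-25 | J1 25-27 | J2 27-31 | J4 31-34 | J5 34-36 | J8 36-39 |
Completion: J1=27  J2=31  J3=9  J4=34  J5=36  J6=19  J7=21  J8=39
Turnaround (C−A): J1=27  J2=31  J3=9  J4=34  J5=36  J6=19  J7=21  J8=39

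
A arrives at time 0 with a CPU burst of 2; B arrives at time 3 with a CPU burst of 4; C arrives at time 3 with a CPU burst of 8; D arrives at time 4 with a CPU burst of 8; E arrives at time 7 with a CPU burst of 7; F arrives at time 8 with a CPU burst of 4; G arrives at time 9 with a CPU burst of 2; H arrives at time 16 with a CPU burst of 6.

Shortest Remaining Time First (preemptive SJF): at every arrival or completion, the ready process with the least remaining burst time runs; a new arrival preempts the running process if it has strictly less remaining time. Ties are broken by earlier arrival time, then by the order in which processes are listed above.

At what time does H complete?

26

Gantt: | A 0-2 | idle 2-3 | B 3-7 | E 7-8 | F 8-9 | G 9-11 | F 11-14 | E 14-20 | H 20-26 | C 26-34 | D 34-42 |
Completion: A=2  B=7  C=34  D=42  E=20  F=14  G=11  H=26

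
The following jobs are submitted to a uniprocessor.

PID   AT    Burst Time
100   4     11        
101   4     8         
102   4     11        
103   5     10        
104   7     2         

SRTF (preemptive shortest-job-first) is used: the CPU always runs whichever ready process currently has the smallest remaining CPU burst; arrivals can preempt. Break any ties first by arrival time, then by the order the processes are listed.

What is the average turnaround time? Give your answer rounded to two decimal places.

Schedule: | idle 0-4 | 101 4-7 | 104 7-9 | 101 9-14 | 103 14-24 | 100 24-35 | 102 35-46 |
Completion: 100=35  101=14  102=46  103=24  104=9
Turnaround (C−A): 100=31  101=10  102=42  103=19  104=2
Turnaround times: 100=31, 101=10, 102=42, 103=19, 104=2
Average turnaround = (31+10+42+19+2) / 5 = 104/5 = 20.80

20.80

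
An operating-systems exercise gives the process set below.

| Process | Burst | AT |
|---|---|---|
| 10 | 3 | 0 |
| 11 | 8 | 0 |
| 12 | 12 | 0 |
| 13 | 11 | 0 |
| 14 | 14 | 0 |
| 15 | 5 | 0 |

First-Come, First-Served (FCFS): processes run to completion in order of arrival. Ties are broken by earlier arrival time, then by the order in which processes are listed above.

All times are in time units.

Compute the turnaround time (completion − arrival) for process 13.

34

Gantt: | 10 0-3 | 11 3-11 | 12 11-23 | 13 23-34 | 14 34-48 | 15 48-53 |
Completion: 10=3  11=11  12=23  13=34  14=48  15=53
Turnaround (C−A): 10=3  11=11  12=23  13=34  14=48  15=53
Turnaround(13) = completion − arrival = 34 − 0 = 34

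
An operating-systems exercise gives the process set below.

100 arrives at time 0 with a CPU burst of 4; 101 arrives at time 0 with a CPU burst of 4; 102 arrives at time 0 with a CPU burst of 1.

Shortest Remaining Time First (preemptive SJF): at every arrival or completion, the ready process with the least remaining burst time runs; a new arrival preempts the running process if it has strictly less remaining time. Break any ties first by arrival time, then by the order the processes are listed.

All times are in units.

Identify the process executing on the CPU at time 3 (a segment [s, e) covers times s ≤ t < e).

Timeline: | 102 0-1 | 100 1-5 | 101 5-9 |
Completion: 100=5  101=9  102=1
Turnaround (C−A): 100=5  101=9  102=1

100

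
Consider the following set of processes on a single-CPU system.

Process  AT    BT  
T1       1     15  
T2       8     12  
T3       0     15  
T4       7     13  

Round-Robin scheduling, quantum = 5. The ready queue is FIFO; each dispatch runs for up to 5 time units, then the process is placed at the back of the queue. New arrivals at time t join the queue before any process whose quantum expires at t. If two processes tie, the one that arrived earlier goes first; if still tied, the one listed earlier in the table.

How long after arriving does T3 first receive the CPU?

0

Schedule: | T3 0-5 | T1 5-10 | T3 10-15 | T4 15-20 | T2 20-25 | T1 25-30 | T3 30-35 | T4 35-40 | T2 40-45 | T1 45-50 | T4 50-53 | T2 53-55 |
Completion: T1=50  T2=55  T3=35  T4=53
Turnaround (C−A): T1=49  T2=47  T3=35  T4=46
Response(T3) = first start − arrival = 0 − 0 = 0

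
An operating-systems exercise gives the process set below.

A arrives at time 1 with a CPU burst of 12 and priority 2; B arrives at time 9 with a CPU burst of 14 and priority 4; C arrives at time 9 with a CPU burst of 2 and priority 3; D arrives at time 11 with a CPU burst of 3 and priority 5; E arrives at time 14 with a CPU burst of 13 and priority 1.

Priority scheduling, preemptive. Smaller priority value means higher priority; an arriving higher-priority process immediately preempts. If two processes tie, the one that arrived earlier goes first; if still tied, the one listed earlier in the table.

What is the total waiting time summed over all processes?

Schedule: | idle 0-1 | A 1-13 | C 13-14 | E 14-27 | C 27-28 | B 28-42 | D 42-45 |
Completion: A=13  B=42  C=28  D=45  E=27
Turnaround (C−A): A=12  B=33  C=19  D=34  E=13
Waiting = turnaround − burst: A=0, B=19, C=17, D=31, E=0
Total waiting = 0 + 19 + 17 + 31 + 0 = 67

67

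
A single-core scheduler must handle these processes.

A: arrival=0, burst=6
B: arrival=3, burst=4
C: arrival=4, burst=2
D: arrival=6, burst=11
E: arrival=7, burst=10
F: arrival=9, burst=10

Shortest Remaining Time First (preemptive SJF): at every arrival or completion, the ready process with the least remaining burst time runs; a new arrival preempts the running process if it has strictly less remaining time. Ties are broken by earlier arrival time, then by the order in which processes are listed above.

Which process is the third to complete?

B

Gantt: | A 0-6 | C 6-8 | B 8-12 | E 12-22 | F 22-32 | D 32-43 |
Completion: A=6  B=12  C=8  D=43  E=22  F=32
Finish order: A → C → B → E → F → D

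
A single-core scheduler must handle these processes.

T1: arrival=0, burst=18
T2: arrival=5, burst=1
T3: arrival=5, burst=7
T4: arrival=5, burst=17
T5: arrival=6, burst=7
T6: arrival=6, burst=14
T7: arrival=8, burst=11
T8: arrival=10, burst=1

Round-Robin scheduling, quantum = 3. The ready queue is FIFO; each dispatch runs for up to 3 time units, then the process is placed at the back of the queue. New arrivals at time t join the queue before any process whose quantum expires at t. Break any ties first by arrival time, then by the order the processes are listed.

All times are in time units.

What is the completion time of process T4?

76

Gantt: | T1 0-6 | T2 6-7 | T3 7-10 | T4 10-13 | T5 13-16 | T6 16-19 | T1 19-22 | T7 22-25 | T8 25-26 | T3 26-29 | T4 29-32 | T5 32-35 | T6 35-38 | T1 38-41 | T7 41-44 | T3 44-45 | T4 45-48 | T5 48-49 | T6 49-52 | T1 52-55 | T7 55-58 | T4 58-61 | T6 61-64 | T1 64-67 | T7 67-69 | T4 69-72 | T6 72-74 | T4 74-76 |
Completion: T1=67  T2=7  T3=45  T4=76  T5=49  T6=74  T7=69  T8=26
Turnaround (C−A): T1=67  T2=2  T3=40  T4=71  T5=43  T6=68  T7=61  T8=16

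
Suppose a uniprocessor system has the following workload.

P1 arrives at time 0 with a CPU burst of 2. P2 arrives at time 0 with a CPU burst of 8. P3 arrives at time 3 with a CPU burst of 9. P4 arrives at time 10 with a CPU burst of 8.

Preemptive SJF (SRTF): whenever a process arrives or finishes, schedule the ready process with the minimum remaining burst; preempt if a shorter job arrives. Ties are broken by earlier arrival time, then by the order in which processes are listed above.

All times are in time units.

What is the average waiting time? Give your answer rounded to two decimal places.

Gantt: | P1 0-2 | P2 2-10 | P4 10-18 | P3 18-27 |
Completion: P1=2  P2=10  P3=27  P4=18
Turnaround (C−A): P1=2  P2=10  P3=24  P4=8
Waiting times: P1=0, P2=2, P3=15, P4=0
Average waiting = (0+2+15+0) / 4 = 17/4 = 4.25

4.25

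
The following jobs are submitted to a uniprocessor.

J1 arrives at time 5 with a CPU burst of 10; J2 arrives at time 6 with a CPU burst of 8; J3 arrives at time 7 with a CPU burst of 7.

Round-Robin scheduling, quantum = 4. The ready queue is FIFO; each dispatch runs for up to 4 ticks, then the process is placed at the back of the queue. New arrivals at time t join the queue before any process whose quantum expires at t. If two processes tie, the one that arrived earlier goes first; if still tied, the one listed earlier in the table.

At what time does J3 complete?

Schedule: | idle 0-5 | J1 5-9 | J2 9-13 | J3 13-17 | J1 17-21 | J2 21-25 | J3 25-28 | J1 28-30 |
Completion: J1=30  J2=25  J3=28
Turnaround (C−A): J1=25  J2=19  J3=21

28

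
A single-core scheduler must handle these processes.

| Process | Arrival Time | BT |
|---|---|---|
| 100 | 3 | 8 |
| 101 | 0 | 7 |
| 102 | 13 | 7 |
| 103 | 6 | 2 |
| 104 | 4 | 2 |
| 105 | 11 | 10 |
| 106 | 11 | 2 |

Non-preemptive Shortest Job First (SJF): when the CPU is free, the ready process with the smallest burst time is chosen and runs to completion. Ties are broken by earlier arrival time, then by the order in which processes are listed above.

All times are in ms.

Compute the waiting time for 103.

Gantt: | 101 0-7 | 104 7-9 | 103 9-11 | 106 11-13 | 102 13-20 | 100 20-28 | 105 28-38 |
Completion: 100=28  101=7  102=20  103=11  104=9  105=38  106=13
Turnaround (C−A): 100=25  101=7  102=7  103=5  104=5  105=27  106=2
Waiting(103) = turnaround − burst = 5 − 2 = 3

3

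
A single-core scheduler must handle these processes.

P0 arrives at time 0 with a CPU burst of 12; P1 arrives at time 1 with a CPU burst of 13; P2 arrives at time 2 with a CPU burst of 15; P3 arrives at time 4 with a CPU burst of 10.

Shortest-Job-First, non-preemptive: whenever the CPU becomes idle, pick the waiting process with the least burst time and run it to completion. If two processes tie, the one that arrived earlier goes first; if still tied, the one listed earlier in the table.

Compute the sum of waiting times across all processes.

Schedule: | P0 0-12 | P3 12-22 | P1 22-35 | P2 35-50 |
Completion: P0=12  P1=35  P2=50  P3=22
Turnaround (C−A): P0=12  P1=34  P2=48  P3=18
Waiting = turnaround − burst: P0=0, P1=21, P2=33, P3=8
Total waiting = 0 + 21 + 33 + 8 = 62

62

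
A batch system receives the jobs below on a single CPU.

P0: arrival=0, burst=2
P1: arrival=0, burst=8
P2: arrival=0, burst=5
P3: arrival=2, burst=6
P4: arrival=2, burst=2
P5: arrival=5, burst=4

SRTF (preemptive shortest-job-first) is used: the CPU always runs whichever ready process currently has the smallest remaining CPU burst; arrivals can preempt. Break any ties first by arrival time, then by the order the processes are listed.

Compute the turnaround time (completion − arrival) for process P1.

Timeline: | P0 0-2 | P4 2-4 | P2 4-9 | P5 9-13 | P3 13-19 | P1 19-27 |
Completion: P0=2  P1=27  P2=9  P3=19  P4=4  P5=13
Turnaround(P1) = completion − arrival = 27 − 0 = 27

27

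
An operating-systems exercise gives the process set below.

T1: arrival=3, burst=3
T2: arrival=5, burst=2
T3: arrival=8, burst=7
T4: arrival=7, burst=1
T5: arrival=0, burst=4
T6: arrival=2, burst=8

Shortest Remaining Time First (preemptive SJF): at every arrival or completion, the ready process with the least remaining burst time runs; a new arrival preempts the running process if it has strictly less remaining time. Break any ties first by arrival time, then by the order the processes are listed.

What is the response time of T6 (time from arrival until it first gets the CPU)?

Gantt: | T5 0-4 | T1 4-7 | T4 7-8 | T2 8-10 | T3 10-17 | T6 17-25 |
Completion: T1=7  T2=10  T3=17  T4=8  T5=4  T6=25
Response(T6) = first start − arrival = 17 − 2 = 15

15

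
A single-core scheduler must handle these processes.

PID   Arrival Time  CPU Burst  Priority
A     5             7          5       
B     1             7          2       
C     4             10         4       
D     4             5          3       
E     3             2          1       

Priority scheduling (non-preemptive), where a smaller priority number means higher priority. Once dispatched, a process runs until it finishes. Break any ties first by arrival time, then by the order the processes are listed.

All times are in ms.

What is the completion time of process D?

Gantt: | idle 0-1 | B 1-8 | E 8-10 | D 10-15 | C 15-25 | A 25-32 |
Completion: A=32  B=8  C=25  D=15  E=10
Turnaround (C−A): A=27  B=7  C=21  D=11  E=7

15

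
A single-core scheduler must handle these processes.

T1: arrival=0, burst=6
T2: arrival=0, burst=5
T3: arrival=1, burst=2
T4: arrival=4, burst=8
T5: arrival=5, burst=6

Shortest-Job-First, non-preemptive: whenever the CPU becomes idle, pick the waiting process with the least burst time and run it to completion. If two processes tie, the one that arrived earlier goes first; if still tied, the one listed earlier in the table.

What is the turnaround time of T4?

Timeline: | T2 0-5 | T3 5-7 | T1 7-13 | T5 13-19 | T4 19-27 |
Completion: T1=13  T2=5  T3=7  T4=27  T5=19
Turnaround(T4) = completion − arrival = 27 − 4 = 23

23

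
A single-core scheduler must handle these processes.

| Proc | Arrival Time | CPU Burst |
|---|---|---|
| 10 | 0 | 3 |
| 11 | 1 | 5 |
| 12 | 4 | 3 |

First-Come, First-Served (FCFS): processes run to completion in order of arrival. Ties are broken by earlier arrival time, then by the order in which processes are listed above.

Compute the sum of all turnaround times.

17

Timeline: | 10 0-3 | 11 3-8 | 12 8-11 |
Completion: 10=3  11=8  12=11
Turnaround (C−A): 10=3  11=7  12=7
Turnaround = completion − arrival: 10=3, 11=7, 12=7
Total turnaround = 3 + 7 + 7 = 17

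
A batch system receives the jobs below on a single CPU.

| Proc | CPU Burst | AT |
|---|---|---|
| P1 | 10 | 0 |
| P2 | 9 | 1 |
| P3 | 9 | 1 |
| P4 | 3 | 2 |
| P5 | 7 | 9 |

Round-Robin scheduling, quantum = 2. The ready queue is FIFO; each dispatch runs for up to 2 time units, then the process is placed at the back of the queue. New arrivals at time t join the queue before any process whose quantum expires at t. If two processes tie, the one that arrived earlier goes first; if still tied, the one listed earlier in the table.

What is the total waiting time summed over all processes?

Schedule: | P1 0-2 | P2 2-4 | P3 4-6 | P4 6-8 | P1 8-10 | P2 10-12 | P3 12-14 | P4 14-15 | P5 15-17 | P1 17-19 | P2 19-21 | P3 21-23 | P5 23-25 | P1 25-27 | P2 27-29 | P3 29-31 | P5 31-33 | P1 33-35 | P2 35-36 | P3 36-37 | P5 37-38 |
Completion: P1=35  P2=36  P3=37  P4=15  P5=38
Waiting = turnaround − burst: P1=25, P2=26, P3=27, P4=10, P5=22
Total waiting = 25 + 26 + 27 + 10 + 22 = 110

110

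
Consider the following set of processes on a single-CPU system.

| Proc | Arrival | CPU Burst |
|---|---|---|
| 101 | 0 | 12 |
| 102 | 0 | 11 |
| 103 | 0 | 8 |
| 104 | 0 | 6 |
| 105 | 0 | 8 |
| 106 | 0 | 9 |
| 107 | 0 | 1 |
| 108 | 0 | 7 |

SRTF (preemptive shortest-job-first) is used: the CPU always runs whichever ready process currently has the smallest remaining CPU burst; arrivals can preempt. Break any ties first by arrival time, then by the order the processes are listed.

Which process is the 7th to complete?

Schedule: | 107 0-1 | 104 1-7 | 108 7-14 | 103 14-22 | 105 22-30 | 106 30-39 | 102 39-50 | 101 50-62 |
Completion: 101=62  102=50  103=22  104=7  105=30  106=39  107=1  108=14
Turnaround (C−A): 101=62  102=50  103=22  104=7  105=30  106=39  107=1  108=14
Finish order: 107 → 104 → 108 → 103 → 105 → 106 → 102 → 101

102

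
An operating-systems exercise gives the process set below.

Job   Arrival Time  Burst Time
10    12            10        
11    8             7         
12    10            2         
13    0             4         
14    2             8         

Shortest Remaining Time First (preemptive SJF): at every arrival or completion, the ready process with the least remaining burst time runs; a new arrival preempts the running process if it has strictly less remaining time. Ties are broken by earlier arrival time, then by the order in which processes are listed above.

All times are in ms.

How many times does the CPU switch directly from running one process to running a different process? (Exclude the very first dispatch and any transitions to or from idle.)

Gantt: | 13 0-4 | 14 4-12 | 12 12-14 | 11 14-21 | 10 21-31 |
Completion: 10=31  11=21  12=14  13=4  14=12
Turnaround (C−A): 10=19  11=13  12=4  13=4  14=10

4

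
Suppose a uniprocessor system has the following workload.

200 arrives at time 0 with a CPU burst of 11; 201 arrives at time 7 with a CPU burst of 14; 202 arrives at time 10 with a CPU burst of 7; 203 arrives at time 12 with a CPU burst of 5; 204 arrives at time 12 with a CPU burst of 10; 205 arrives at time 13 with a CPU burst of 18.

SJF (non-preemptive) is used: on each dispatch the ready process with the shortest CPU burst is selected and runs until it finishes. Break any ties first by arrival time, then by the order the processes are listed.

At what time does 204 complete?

33

Schedule: | 200 0-11 | 202 11-18 | 203 18-23 | 204 23-33 | 201 33-47 | 205 47-65 |
Completion: 200=11  201=47  202=18  203=23  204=33  205=65
Turnaround (C−A): 200=11  201=40  202=8  203=11  204=21  205=52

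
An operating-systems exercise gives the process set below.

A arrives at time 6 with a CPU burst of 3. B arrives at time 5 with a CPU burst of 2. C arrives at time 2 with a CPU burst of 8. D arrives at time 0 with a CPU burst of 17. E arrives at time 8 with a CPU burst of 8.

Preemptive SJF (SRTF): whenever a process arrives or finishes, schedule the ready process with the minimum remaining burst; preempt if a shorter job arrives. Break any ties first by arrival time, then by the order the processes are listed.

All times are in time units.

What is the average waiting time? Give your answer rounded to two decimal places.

Timeline: | D 0-2 | C 2-5 | B 5-7 | A 7-10 | C 10-15 | E 15-23 | D 23-38 |
Completion: A=10  B=7  C=15  D=38  E=23
Turnaround (C−A): A=4  B=2  C=13  D=38  E=15
Waiting times: A=1, B=0, C=5, D=21, E=7
Average waiting = (1+0+5+21+7) / 5 = 34/5 = 6.80

6.80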